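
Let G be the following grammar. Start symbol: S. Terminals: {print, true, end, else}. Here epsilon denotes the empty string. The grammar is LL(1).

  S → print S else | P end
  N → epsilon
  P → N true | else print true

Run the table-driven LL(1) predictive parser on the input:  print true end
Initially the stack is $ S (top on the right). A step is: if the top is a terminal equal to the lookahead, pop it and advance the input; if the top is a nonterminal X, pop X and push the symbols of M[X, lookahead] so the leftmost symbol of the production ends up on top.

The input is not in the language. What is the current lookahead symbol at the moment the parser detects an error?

$

     Stack              Input             Action
  1  $ S                print true end $  expand S → print S else
  2  $ else S print     print true end $  match print
  3  $ else S           true end $        expand S → P end
  4  $ else end P       true end $        expand P → N true
  5  $ else end true N  true end $        expand N → epsilon
  6  $ else end true    true end $        match true
  7  $ else end         end $             match end
  8  $ else             $                 error: top is terminal else but lookahead is $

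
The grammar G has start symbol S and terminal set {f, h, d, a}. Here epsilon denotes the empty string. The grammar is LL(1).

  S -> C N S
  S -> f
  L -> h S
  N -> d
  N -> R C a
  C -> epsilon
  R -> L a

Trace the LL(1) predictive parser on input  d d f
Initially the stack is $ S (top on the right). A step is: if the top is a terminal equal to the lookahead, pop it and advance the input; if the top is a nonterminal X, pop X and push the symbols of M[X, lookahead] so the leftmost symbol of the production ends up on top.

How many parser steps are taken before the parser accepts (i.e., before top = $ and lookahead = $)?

10

      Stack    Input    Action
   1  $ S      d d f $  expand S -> C N S
   2  $ S N C  d d f $  expand C -> epsilon
   3  $ S N    d d f $  expand N -> d
   4  $ S d    d d f $  match d
   5  $ S      d f $    expand S -> C N S
   6  $ S N C  d f $    expand C -> epsilon
   7  $ S N    d f $    expand N -> d
   8  $ S d    d f $    match d
   9  $ S      f $      expand S -> f
  10  $ f      f $      match f
Accept reached after 10 steps.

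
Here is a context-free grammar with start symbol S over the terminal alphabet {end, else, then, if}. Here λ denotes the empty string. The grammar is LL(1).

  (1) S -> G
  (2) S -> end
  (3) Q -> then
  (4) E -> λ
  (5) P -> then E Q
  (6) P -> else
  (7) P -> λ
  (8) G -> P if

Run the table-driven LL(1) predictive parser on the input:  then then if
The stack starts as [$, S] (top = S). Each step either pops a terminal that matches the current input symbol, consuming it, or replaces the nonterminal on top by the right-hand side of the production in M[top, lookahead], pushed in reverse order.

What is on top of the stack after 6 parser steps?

then

step 1: stack=$ S  input=then then if $  — expand S -> G
step 2: stack=$ G  input=then then if $  — expand G -> P if
step 3: stack=$ if P  input=then then if $  — expand P -> then E Q
step 4: stack=$ if Q E then  input=then then if $  — match then
step 5: stack=$ if Q E  input=then if $  — expand E -> λ
step 6: stack=$ if Q  input=then if $  — expand Q -> then
Stack after step 6: $ if then (top = then).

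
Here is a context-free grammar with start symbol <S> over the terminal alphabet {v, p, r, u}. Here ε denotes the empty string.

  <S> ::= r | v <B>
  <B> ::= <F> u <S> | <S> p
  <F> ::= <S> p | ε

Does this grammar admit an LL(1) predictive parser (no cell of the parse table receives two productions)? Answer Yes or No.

No

FIRST(<S>) = {r, v}
FIRST(<B>) = {r, u, v}
FIRST(<F>) = {ε, r, v}
FOLLOW(<S>) = {$, p}
FOLLOW(<B>) = {$, p}
FOLLOW(<F>) = {u}
Cell M[<B>, r] receives both <B> ::= <F> u <S> and <B> ::= <S> p — the grammar is not LL(1).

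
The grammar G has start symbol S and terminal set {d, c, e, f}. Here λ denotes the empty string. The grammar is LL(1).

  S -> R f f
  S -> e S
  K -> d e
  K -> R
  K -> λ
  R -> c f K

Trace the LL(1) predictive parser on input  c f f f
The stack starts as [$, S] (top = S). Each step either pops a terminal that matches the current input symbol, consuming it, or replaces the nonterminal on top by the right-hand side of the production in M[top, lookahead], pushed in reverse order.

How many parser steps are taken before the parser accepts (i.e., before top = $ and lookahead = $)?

     Stack        Input      Action
  1  $ S          c f f f $  expand S -> R f f
  2  $ f f R      c f f f $  expand R -> c f K
  3  $ f f K f c  c f f f $  match c
  4  $ f f K f    f f f $    match f
  5  $ f f K      f f $      expand K -> λ
  6  $ f f        f f $      match f
  7  $ f          f $        match f
Accept reached after 7 steps.

7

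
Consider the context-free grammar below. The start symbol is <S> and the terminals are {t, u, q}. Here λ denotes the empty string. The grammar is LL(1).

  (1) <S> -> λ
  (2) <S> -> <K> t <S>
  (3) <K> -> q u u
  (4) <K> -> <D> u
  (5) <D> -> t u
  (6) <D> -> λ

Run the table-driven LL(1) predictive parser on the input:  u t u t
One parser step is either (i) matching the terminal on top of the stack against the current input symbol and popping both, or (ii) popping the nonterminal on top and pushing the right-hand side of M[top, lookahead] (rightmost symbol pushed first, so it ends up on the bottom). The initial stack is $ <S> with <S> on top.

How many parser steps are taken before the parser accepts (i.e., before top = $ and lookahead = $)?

11

      Stack          Input      Action
   1  $ <S>          u t u t $  expand <S> -> <K> t <S>
   2  $ <S> t <K>    u t u t $  expand <K> -> <D> u
   3  $ <S> t u <D>  u t u t $  expand <D> -> λ
   4  $ <S> t u      u t u t $  match u
   5  $ <S> t        t u t $    match t
   6  $ <S>          u t $      expand <S> -> <K> t <S>
   7  $ <S> t <K>    u t $      expand <K> -> <D> u
   8  $ <S> t u <D>  u t $      expand <D> -> λ
   9  $ <S> t u      u t $      match u
  10  $ <S> t        t $        match t
  11  $ <S>          $          expand <S> -> λ
Accept reached after 11 steps.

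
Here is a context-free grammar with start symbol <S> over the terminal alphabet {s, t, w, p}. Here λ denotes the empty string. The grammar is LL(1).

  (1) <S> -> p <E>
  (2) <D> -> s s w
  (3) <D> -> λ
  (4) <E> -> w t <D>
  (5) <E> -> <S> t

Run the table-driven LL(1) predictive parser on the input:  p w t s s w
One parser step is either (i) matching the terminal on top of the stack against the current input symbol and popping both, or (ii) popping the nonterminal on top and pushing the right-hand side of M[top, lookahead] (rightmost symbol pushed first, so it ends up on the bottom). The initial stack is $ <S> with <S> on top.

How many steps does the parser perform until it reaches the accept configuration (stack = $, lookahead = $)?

9

step 1: stack=$ <S>  input=p w t s s w $  — expand <S> -> p <E>
step 2: stack=$ <E> p  input=p w t s s w $  — match p
step 3: stack=$ <E>  input=w t s s w $  — expand <E> -> w t <D>
step 4: stack=$ <D> t w  input=w t s s w $  — match w
step 5: stack=$ <D> t  input=t s s w $  — match t
step 6: stack=$ <D>  input=s s w $  — expand <D> -> s s w
step 7: stack=$ w s s  input=s s w $  — match s
step 8: stack=$ w s  input=s w $  — match s
step 9: stack=$ w  input=w $  — match w
Accept reached after 9 steps.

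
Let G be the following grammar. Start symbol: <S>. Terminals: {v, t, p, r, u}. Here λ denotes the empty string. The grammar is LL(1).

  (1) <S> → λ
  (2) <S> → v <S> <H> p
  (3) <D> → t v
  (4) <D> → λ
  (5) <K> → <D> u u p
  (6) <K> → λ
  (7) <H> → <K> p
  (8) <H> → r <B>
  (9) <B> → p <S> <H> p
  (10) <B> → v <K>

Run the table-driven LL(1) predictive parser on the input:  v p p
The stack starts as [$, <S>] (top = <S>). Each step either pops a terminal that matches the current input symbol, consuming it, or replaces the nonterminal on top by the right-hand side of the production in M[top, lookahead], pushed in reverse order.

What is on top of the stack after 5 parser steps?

     Stack          Input    Action
  1  $ <S>          v p p $  expand <S> → v <S> <H> p
  2  $ p <H> <S> v  v p p $  match v
  3  $ p <H> <S>    p p $    expand <S> → λ
  4  $ p <H>        p p $    expand <H> → <K> p
  5  $ p p <K>      p p $    expand <K> → λ
Stack after step 5: $ p p (top = p).

p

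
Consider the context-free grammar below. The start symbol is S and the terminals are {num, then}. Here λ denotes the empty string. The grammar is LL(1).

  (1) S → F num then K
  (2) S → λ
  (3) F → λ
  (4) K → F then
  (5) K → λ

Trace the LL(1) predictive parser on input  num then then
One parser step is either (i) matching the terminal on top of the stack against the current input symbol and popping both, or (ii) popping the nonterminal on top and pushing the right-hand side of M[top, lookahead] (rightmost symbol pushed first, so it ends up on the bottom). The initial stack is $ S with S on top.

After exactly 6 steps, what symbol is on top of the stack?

then

step 1: stack=$ S  input=num then then $  — expand S → F num then K
step 2: stack=$ K then num F  input=num then then $  — expand F → λ
step 3: stack=$ K then num  input=num then then $  — match num
step 4: stack=$ K then  input=then then $  — match then
step 5: stack=$ K  input=then $  — expand K → F then
step 6: stack=$ then F  input=then $  — expand F → λ
Stack after step 6: $ then (top = then).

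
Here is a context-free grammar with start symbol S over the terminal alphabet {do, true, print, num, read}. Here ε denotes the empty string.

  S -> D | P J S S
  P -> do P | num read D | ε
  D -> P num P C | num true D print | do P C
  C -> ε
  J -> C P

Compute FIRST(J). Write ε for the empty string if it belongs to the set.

FIRST(P): from P->do P we get {do}; from P->num read D we get {num}; from P->ε we get {ε}. So FIRST(P) = {ε, do, num}.
FIRST(C): from C->ε we get {ε}. So FIRST(C) = {ε}.
FIRST(D): from D->P num P C we get {do, num}; from D->num true D print we get {num}; from D->do P C we get {do}. So FIRST(D) = {do, num}.
FIRST(J): from J->C P we get {ε, do, num}. So FIRST(J) = {ε, do, num}.
FIRST(S): from S->D we get {do, num}; from S->P J S S we get {do, num}. So FIRST(S) = {do, num}.

{ε, do, num}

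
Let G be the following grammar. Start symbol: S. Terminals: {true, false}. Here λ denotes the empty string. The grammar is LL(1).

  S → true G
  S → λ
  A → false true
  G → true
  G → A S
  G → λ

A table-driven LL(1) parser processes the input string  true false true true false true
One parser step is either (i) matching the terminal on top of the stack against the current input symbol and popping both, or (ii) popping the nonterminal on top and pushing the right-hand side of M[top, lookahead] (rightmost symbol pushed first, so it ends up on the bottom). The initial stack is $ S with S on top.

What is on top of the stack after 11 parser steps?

true

step 1: stack=$ S  input=true false true true false true $  — expand S → true G
step 2: stack=$ G true  input=true false true true false true $  — match true
step 3: stack=$ G  input=false true true false true $  — expand G → A S
step 4: stack=$ S A  input=false true true false true $  — expand A → false true
step 5: stack=$ S true false  input=false true true false true $  — match false
step 6: stack=$ S true  input=true true false true $  — match true
step 7: stack=$ S  input=true false true $  — expand S → true G
step 8: stack=$ G true  input=true false true $  — match true
step 9: stack=$ G  input=false true $  — expand G → A S
step 10: stack=$ S A  input=false true $  — expand A → false true
step 11: stack=$ S true false  input=false true $  — match false
Stack after step 11: $ S true (top = true).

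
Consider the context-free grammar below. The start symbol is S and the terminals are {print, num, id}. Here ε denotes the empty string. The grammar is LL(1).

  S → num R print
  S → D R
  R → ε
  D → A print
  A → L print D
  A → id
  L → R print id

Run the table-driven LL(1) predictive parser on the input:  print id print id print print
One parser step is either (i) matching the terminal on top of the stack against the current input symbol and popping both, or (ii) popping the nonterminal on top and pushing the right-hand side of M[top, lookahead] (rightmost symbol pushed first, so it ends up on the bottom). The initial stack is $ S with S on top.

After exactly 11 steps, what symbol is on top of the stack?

print

      Stack                         Input                            Action
   1  $ S                           print id print id print print $  expand S → D R
   2  $ R D                         print id print id print print $  expand D → A print
   3  $ R print A                   print id print id print print $  expand A → L print D
   4  $ R print D print L           print id print id print print $  expand L → R print id
   5  $ R print D print id print R  print id print id print print $  expand R → ε
   6  $ R print D print id print    print id print id print print $  match print
   7  $ R print D print id          id print id print print $        match id
   8  $ R print D print             print id print print $           match print
   9  $ R print D                   id print print $                 expand D → A print
  10  $ R print print A             id print print $                 expand A → id
  11  $ R print print id            id print print $                 match id
Stack after step 11: $ R print print (top = print).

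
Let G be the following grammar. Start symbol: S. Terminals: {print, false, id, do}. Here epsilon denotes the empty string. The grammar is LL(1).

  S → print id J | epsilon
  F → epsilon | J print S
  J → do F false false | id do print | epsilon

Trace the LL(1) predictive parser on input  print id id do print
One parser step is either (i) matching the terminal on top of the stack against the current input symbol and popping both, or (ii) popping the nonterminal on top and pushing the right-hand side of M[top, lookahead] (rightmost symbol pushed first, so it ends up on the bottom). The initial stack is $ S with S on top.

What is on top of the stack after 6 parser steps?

     Stack          Input                   Action
  1  $ S            print id id do print $  expand S → print id J
  2  $ J id print   print id id do print $  match print
  3  $ J id         id id do print $        match id
  4  $ J            id do print $           expand J → id do print
  5  $ print do id  id do print $           match id
  6  $ print do     do print $              match do
Stack after step 6: $ print (top = print).

print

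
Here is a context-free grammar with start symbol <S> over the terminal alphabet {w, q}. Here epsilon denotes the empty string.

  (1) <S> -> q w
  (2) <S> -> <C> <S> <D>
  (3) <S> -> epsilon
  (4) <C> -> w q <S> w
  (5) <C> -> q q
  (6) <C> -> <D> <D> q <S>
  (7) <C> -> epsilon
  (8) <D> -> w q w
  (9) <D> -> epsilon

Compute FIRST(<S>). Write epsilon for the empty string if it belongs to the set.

FIRST(<D>): from <D>->w q w we get {w}; from <D>->epsilon we get {epsilon}. So FIRST(<D>) = {epsilon, w}.
FIRST(<C>): from <C>->w q <S> w we get {w}; from <C>->q q we get {q}; from <C>-><D> <D> q <S> we get {q, w}; from <C>->epsilon we get {epsilon}. So FIRST(<C>) = {epsilon, q, w}.
FIRST(<S>): from <S>->q w we get {q}; from <S>-><C> <S> <D> we get {epsilon, q, w}; from <S>->epsilon we get {epsilon}. So FIRST(<S>) = {epsilon, q, w}.

{epsilon, q, w}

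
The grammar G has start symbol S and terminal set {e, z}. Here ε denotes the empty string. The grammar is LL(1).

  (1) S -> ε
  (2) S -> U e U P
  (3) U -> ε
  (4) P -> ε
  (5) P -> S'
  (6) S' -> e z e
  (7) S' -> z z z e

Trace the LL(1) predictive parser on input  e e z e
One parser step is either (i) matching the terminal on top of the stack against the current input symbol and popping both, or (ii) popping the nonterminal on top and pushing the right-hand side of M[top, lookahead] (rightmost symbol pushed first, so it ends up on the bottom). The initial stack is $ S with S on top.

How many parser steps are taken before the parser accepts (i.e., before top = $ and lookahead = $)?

step 1: stack=$ S  input=e e z e $  — expand S -> U e U P
step 2: stack=$ P U e U  input=e e z e $  — expand U -> ε
step 3: stack=$ P U e  input=e e z e $  — match e
step 4: stack=$ P U  input=e z e $  — expand U -> ε
step 5: stack=$ P  input=e z e $  — expand P -> S'
step 6: stack=$ S'  input=e z e $  — expand S' -> e z e
step 7: stack=$ e z e  input=e z e $  — match e
step 8: stack=$ e z  input=z e $  — match z
step 9: stack=$ e  input=e $  — match e
Accept reached after 9 steps.

9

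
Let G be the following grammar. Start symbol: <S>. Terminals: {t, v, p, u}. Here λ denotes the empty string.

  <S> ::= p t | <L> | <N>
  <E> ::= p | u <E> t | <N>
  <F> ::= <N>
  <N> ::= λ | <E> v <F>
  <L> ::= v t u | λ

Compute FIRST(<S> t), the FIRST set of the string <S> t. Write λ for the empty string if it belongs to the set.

{p, t, u, v}

FIRST(<L>): from <L>::=v t u we get {v}; from <L>::=λ we get {λ}. So FIRST(<L>) = {λ, v}.
FIRST(<S>): from <S>::=p t we get {p}; from <S>::=<L> we get {λ, v}; from <S>::=<N> we get {λ, p, u, v}. So FIRST(<S>) = {λ, p, u, v}.
FIRST(<E>): from <E>::=p we get {p}; from <E>::=u <E> t we get {u}; from <E>::=<N> we get {λ, p, u, v}. So FIRST(<E>) = {λ, p, u, v}.
FIRST(<N>): from <N>::=λ we get {λ}; from <N>::=<E> v <F> we get {p, u, v}. So FIRST(<N>) = {λ, p, u, v}.
FIRST(<F>): from <F>::=<N> we get {λ, p, u, v}. So FIRST(<F>) = {λ, p, u, v}.
FIRST(<S> t): take FIRST of each symbol in turn, carrying on past any symbol whose FIRST contains λ; result {p, t, u, v}.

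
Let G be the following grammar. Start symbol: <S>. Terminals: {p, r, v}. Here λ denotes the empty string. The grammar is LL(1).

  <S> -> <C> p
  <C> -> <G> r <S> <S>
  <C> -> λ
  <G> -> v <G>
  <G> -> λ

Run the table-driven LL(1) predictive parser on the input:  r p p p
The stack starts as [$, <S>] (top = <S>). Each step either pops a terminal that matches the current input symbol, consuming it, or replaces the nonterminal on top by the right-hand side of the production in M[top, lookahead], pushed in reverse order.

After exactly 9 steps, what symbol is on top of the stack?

p

     Stack              Input      Action
  1  $ <S>              r p p p $  expand <S> -> <C> p
  2  $ p <C>            r p p p $  expand <C> -> <G> r <S> <S>
  3  $ p <S> <S> r <G>  r p p p $  expand <G> -> λ
  4  $ p <S> <S> r      r p p p $  match r
  5  $ p <S> <S>        p p p $    expand <S> -> <C> p
  6  $ p <S> p <C>      p p p $    expand <C> -> λ
  7  $ p <S> p          p p p $    match p
  8  $ p <S>            p p $      expand <S> -> <C> p
  9  $ p p <C>          p p $      expand <C> -> λ
Stack after step 9: $ p p (top = p).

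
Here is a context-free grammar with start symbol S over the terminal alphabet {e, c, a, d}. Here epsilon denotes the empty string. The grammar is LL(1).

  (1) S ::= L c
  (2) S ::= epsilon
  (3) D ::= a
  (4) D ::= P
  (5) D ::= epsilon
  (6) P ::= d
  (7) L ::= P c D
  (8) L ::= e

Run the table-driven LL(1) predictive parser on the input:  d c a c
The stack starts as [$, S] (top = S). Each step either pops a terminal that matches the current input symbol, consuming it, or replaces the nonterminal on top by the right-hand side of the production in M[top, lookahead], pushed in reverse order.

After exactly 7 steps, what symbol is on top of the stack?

     Stack      Input      Action
  1  $ S        d c a c $  expand S ::= L c
  2  $ c L      d c a c $  expand L ::= P c D
  3  $ c D c P  d c a c $  expand P ::= d
  4  $ c D c d  d c a c $  match d
  5  $ c D c    c a c $    match c
  6  $ c D      a c $      expand D ::= a
  7  $ c a      a c $      match a
Stack after step 7: $ c (top = c).

c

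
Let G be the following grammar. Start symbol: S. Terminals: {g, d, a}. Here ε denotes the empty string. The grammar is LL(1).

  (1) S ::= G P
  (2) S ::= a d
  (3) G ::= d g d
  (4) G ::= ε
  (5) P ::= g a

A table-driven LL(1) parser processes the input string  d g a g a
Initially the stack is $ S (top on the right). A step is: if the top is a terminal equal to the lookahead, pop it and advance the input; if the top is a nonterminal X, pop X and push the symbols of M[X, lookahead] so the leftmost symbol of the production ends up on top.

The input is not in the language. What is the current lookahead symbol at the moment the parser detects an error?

a

step 1: stack=$ S  input=d g a g a $  — expand S ::= G P
step 2: stack=$ P G  input=d g a g a $  — expand G ::= d g d
step 3: stack=$ P d g d  input=d g a g a $  — match d
step 4: stack=$ P d g  input=g a g a $  — match g
step 5: stack=$ P d  input=a g a $  — error: top is terminal d but lookahead is a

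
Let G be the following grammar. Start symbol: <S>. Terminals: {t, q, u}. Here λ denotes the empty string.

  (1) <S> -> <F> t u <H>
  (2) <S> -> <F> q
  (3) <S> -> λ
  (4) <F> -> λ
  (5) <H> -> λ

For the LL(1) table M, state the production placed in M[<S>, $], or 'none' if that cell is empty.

FIRST(<F>) = {λ}
FIRST(<H>) = {λ}
FIRST(<S>) = {λ, q, t}  (via <F> t u <H>, <F> q)
FOLLOW(<S>) includes $ since <S> is the start symbol.
FOLLOW(<S>): <S> appears on no right-hand side. Thus FOLLOW(<S>) = {$}.
For <S> -> <F> t u <H>: FIRST(<F> t u <H>) = {t}, so it goes in M[<S>, t] for t ∈ {t}.
For <S> -> <F> q: FIRST(<F> q) = {q}, so it goes in M[<S>, t] for t ∈ {q}.
For <S> -> λ: FIRST(λ) = {λ}, so it goes in M[<S>, t] for t ∈ {}; since λ ∈ FIRST, also for every t ∈ FOLLOW(<S>) = {$}.

<S> -> λ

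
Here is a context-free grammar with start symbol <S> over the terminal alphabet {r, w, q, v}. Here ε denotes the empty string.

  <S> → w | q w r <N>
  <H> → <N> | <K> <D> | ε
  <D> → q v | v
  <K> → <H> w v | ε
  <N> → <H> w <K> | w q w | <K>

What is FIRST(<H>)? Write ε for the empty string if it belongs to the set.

{ε, q, v, w}

FIRST(<S>) = {q, w}
FIRST(<D>) = {q, v}
FIRST(<H>) = {ε, q, v, w}  (via <N>, <K> <D>)
FIRST(<K>) = {ε, q, v, w}  (via <H> w v)
FIRST(<N>) = {ε, q, v, w}  (via <H> w <K>, <K>)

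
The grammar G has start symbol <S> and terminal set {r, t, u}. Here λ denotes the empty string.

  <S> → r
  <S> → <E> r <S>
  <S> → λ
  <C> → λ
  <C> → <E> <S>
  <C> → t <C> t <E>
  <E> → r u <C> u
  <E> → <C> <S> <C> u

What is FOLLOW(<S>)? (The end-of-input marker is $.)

{$, r, t, u}

FIRST(<S>) = {λ, r, t, u}  (via <E> r <S>)
FIRST(<C>) = {λ, r, t, u}  (via <E> <S>)
FIRST(<E>) = {r, t, u}  (via <C> <S> <C> u)
FOLLOW(<S>) includes $ since <S> is the start symbol.
FOLLOW(<C>): in <C>→t <C> t <E>, <C> is followed by t <E> with FIRST {t}; in <E>→r u <C> u, <C> is followed by u with FIRST {u}; in <E>→<C> <S> <C> u (occurrence 1), <C> is followed by <S> <C> u with FIRST {r, t, u}; in <E>→<C> <S> <C> u (occurrence 2), <C> is followed by u with FIRST {u}. Thus FOLLOW(<C>) = {r, t, u}.
FOLLOW(<S>): in <S>→<E> r <S>, the suffix after <S> is empty (adds nothing new); in <C>→<E> <S>, the suffix after <S> is empty, so FOLLOW(<S>) ⊇ FOLLOW(<C>) = {r, t, u}; in <E>→<C> <S> <C> u, <S> is followed by <C> u with FIRST {r, t, u}. Thus FOLLOW(<S>) = {$, r, t, u}.
FOLLOW(<E>): in <S>→<E> r <S>, <E> is followed by r <S> with FIRST {r}; in <C>→<E> <S>, <E> is followed by <S> with FIRST {λ, r, t, u}; in <C>→<E> <S>, the suffix after <E> is nullable, so FOLLOW(<E>) ⊇ FOLLOW(<C>) = {r, t, u}; in <C>→t <C> t <E>, the suffix after <E> is empty, so FOLLOW(<E>) ⊇ FOLLOW(<C>) = {r, t, u}. Thus FOLLOW(<E>) = {r, t, u}.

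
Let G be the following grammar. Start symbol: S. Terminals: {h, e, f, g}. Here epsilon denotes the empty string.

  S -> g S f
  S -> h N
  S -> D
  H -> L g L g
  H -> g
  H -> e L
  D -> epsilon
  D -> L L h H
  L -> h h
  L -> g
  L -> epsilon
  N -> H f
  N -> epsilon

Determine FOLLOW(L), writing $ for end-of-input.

{$, f, g, h}

FIRST(L) = {epsilon, g, h}
FIRST(H) = {e, g, h}  (via L g L g)
FIRST(D) = {epsilon, g, h}  (via L L h H)
FIRST(S) = {epsilon, g, h}  (via D)
FIRST(N) = {epsilon, e, g, h}  (via H f)
FOLLOW(S) includes $ since S is the start symbol.
FOLLOW(S): in S->g S f, S is followed by f with FIRST {f}. Thus FOLLOW(S) = {$, f}.
FOLLOW(D): in S->D, the suffix after D is empty, so FOLLOW(D) ⊇ FOLLOW(S) = {$, f}. Thus FOLLOW(D) = {$, f}.
FOLLOW(H): in D->L L h H, the suffix after H is empty, so FOLLOW(H) ⊇ FOLLOW(D) = {$, f}; in N->H f, H is followed by f with FIRST {f}. Thus FOLLOW(H) = {$, f}.
FOLLOW(L): in H->L g L g (occurrence 1), L is followed by g L g with FIRST {g}; in H->L g L g (occurrence 2), L is followed by g with FIRST {g}; in H->e L, the suffix after L is empty, so FOLLOW(L) ⊇ FOLLOW(H) = {$, f}; in D->L L h H (occurrence 1), L is followed by L h H with FIRST {g, h}; in D->L L h H (occurrence 2), L is followed by h H with FIRST {h}. Thus FOLLOW(L) = {$, f, g, h}.
FOLLOW(N): in S->h N, the suffix after N is empty, so FOLLOW(N) ⊇ FOLLOW(S) = {$, f}. Thus FOLLOW(N) = {$, f}.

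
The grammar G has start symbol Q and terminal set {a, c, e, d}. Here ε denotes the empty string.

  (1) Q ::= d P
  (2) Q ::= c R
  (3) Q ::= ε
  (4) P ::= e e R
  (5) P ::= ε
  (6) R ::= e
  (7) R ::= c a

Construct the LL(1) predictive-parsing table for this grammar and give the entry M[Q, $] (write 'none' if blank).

Q ::= ε

FIRST(Q) = {ε, c, d}
FIRST(P) = {ε, e}
FIRST(R) = {c, e}
FOLLOW(Q) includes $ since Q is the start symbol.
FOLLOW(Q): Q appears on no right-hand side. Thus FOLLOW(Q) = {$}.
For Q ::= d P: FIRST(d P) = {d}, so it goes in M[Q, t] for t ∈ {d}.
For Q ::= c R: FIRST(c R) = {c}, so it goes in M[Q, t] for t ∈ {c}.
For Q ::= ε: FIRST(ε) = {ε}, so it goes in M[Q, t] for t ∈ {}; since ε ∈ FIRST, also for every t ∈ FOLLOW(Q) = {$}.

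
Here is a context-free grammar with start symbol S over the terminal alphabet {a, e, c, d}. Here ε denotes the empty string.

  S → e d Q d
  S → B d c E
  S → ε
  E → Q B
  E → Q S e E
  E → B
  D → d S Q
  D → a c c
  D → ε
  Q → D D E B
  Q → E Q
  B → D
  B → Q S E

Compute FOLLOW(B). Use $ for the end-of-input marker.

FIRST(D) = {ε, a, d}
FIRST(S) = {ε, a, d, e}  (via B d c E)
FIRST(E) = {ε, a, d, e}  (via Q B, Q S e E, B)
FIRST(Q) = {ε, a, d, e}  (via D D E B, E Q)
FIRST(B) = {ε, a, d, e}  (via D, Q S E)
FOLLOW(S) includes $ since S is the start symbol.
FOLLOW(S): in E→Q S e E, S is followed by e E with FIRST {e}; in D→d S Q, S is followed by Q with FIRST {ε, a, d, e}; in D→d S Q, the suffix after S is nullable, so FOLLOW(S) ⊇ FOLLOW(D) = {$, a, d, e}; in B→Q S E, S is followed by E with FIRST {ε, a, d, e}; in B→Q S E, the suffix after S is nullable, so FOLLOW(S) ⊇ FOLLOW(B) = {$, a, d, e}. Thus FOLLOW(S) = {$, a, d, e}.
FOLLOW(E): in S→B d c E, the suffix after E is empty, so FOLLOW(E) ⊇ FOLLOW(S) = {$, a, d, e}; in E→Q S e E, the suffix after E is empty (adds nothing new); in Q→D D E B, E is followed by B with FIRST {ε, a, d, e}; in Q→D D E B, the suffix after E is nullable, so FOLLOW(E) ⊇ FOLLOW(Q) = {$, a, d, e}; in Q→E Q, E is followed by Q with FIRST {ε, a, d, e}; in Q→E Q, the suffix after E is nullable, so FOLLOW(E) ⊇ FOLLOW(Q) = {$, a, d, e}; in B→Q S E, the suffix after E is empty, so FOLLOW(E) ⊇ FOLLOW(B) = {$, a, d, e}. Thus FOLLOW(E) = {$, a, d, e}.
FOLLOW(D): in Q→D D E B (occurrence 1), D is followed by D E B with FIRST {ε, a, d, e}; in Q→D D E B (occurrence 1), the suffix after D is nullable, so FOLLOW(D) ⊇ FOLLOW(Q) = {$, a, d, e}; in Q→D D E B (occurrence 2), D is followed by E B with FIRST {ε, a, d, e}; in Q→D D E B (occurrence 2), the suffix after D is nullable, so FOLLOW(D) ⊇ FOLLOW(Q) = {$, a, d, e}; in B→D, the suffix after D is empty, so FOLLOW(D) ⊇ FOLLOW(B) = {$, a, d, e}. Thus FOLLOW(D) = {$, a, d, e}.
FOLLOW(Q): in S→e d Q d, Q is followed by d with FIRST {d}; in E→Q B, Q is followed by B with FIRST {ε, a, d, e}; in E→Q B, the suffix after Q is nullable, so FOLLOW(Q) ⊇ FOLLOW(E) = {$, a, d, e}; in E→Q S e E, Q is followed by S e E with FIRST {a, d, e}; in D→d S Q, the suffix after Q is empty, so FOLLOW(Q) ⊇ FOLLOW(D) = {$, a, d, e}; in Q→E Q, the suffix after Q is empty (adds nothing new); in B→Q S E, Q is followed by S E with FIRST {ε, a, d, e}; in B→Q S E, the suffix after Q is nullable, so FOLLOW(Q) ⊇ FOLLOW(B) = {$, a, d, e}. Thus FOLLOW(Q) = {$, a, d, e}.
FOLLOW(B): in S→B d c E, B is followed by d c E with FIRST {d}; in E→Q B, the suffix after B is empty, so FOLLOW(B) ⊇ FOLLOW(E) = {$, a, d, e}; in E→B, the suffix after B is empty, so FOLLOW(B) ⊇ FOLLOW(E) = {$, a, d, e}; in Q→D D E B, the suffix after B is empty, so FOLLOW(B) ⊇ FOLLOW(Q) = {$, a, d, e}. Thus FOLLOW(B) = {$, a, d, e}.

{$, a, d, e}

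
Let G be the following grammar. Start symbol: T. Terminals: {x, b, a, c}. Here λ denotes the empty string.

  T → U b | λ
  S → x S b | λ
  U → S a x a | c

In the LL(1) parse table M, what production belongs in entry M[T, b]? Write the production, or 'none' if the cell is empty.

none

FIRST(S) = {λ, x}
FIRST(U) = {a, c, x}  (via S a x a)
FIRST(T) = {λ, a, c, x}  (via U b)
FOLLOW(T) includes $ since T is the start symbol.
FOLLOW(T): T appears on no right-hand side. Thus FOLLOW(T) = {$}.
For T → U b: FIRST(U b) = {a, c, x}, so it goes in M[T, t] for t ∈ {a, c, x}.
For T → λ: FIRST(λ) = {λ}, so it goes in M[T, t] for t ∈ {}; since λ ∈ FIRST, also for every t ∈ FOLLOW(T) = {$}.
None of these place a production in M[T, b].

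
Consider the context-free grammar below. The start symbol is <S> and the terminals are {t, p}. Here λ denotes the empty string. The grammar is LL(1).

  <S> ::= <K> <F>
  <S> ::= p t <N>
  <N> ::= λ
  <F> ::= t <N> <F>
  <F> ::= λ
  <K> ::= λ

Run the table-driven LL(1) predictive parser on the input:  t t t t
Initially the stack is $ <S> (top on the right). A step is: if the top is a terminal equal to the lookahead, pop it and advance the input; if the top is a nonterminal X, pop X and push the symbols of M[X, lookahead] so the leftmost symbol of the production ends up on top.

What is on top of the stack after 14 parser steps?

<F>

      Stack        Input      Action
   1  $ <S>        t t t t $  expand <S> ::= <K> <F>
   2  $ <F> <K>    t t t t $  expand <K> ::= λ
   3  $ <F>        t t t t $  expand <F> ::= t <N> <F>
   4  $ <F> <N> t  t t t t $  match t
   5  $ <F> <N>    t t t $    expand <N> ::= λ
   6  $ <F>        t t t $    expand <F> ::= t <N> <F>
   7  $ <F> <N> t  t t t $    match t
   8  $ <F> <N>    t t $      expand <N> ::= λ
   9  $ <F>        t t $      expand <F> ::= t <N> <F>
  10  $ <F> <N> t  t t $      match t
  11  $ <F> <N>    t $        expand <N> ::= λ
  12  $ <F>        t $        expand <F> ::= t <N> <F>
  13  $ <F> <N> t  t $        match t
  14  $ <F> <N>    $          expand <N> ::= λ
Stack after step 14: $ <F> (top = <F>).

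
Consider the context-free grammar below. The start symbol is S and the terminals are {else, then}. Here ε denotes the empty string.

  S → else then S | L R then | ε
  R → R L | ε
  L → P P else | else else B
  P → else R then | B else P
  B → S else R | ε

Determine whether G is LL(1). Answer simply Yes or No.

FIRST(S) = {ε, else}
FIRST(R) = {ε, else}
FIRST(L) = {else}
FIRST(P) = {else}
FIRST(B) = {ε, else}
FOLLOW(S) = {$, else}
FOLLOW(R) = {else, then}
FOLLOW(L) = {else, then}
FOLLOW(P) = {else}
FOLLOW(B) = {else, then}
Cell M[B, else] receives both B → S else R and B → ε — the grammar is not LL(1).

No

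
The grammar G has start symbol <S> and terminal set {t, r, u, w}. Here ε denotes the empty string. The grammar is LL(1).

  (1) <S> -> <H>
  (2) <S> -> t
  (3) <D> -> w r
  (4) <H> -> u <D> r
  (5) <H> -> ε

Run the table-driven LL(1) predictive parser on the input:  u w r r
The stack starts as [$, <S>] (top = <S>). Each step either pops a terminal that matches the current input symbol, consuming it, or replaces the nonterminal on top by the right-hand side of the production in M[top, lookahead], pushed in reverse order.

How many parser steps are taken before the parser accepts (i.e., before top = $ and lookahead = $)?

     Stack      Input      Action
  1  $ <S>      u w r r $  expand <S> -> <H>
  2  $ <H>      u w r r $  expand <H> -> u <D> r
  3  $ r <D> u  u w r r $  match u
  4  $ r <D>    w r r $    expand <D> -> w r
  5  $ r r w    w r r $    match w
  6  $ r r      r r $      match r
  7  $ r        r $        match r
Accept reached after 7 steps.

7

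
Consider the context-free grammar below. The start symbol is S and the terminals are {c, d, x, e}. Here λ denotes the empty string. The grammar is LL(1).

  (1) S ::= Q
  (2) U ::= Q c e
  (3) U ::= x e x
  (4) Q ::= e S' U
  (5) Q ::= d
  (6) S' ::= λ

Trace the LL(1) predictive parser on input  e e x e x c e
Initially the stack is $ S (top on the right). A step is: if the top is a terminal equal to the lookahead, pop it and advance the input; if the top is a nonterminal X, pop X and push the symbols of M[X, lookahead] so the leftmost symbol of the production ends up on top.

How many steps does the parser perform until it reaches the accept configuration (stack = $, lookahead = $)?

      Stack         Input            Action
   1  $ S           e e x e x c e $  expand S ::= Q
   2  $ Q           e e x e x c e $  expand Q ::= e S' U
   3  $ U S' e      e e x e x c e $  match e
   4  $ U S'        e x e x c e $    expand S' ::= λ
   5  $ U           e x e x c e $    expand U ::= Q c e
   6  $ e c Q       e x e x c e $    expand Q ::= e S' U
   7  $ e c U S' e  e x e x c e $    match e
   8  $ e c U S'    x e x c e $      expand S' ::= λ
   9  $ e c U       x e x c e $      expand U ::= x e x
  10  $ e c x e x   x e x c e $      match x
  11  $ e c x e     e x c e $        match e
  12  $ e c x       x c e $          match x
  13  $ e c         c e $            match c
  14  $ e           e $              match e
Accept reached after 14 steps.

14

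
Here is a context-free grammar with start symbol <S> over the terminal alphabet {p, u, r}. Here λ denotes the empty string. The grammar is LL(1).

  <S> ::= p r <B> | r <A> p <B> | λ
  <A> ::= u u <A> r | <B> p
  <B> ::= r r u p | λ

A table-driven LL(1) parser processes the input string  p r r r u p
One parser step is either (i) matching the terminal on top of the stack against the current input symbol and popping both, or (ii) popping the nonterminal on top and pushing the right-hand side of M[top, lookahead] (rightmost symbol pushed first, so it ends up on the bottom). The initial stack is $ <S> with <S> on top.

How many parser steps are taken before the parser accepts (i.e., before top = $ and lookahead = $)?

8

     Stack      Input          Action
  1  $ <S>      p r r r u p $  expand <S> ::= p r <B>
  2  $ <B> r p  p r r r u p $  match p
  3  $ <B> r    r r r u p $    match r
  4  $ <B>      r r u p $      expand <B> ::= r r u p
  5  $ p u r r  r r u p $      match r
  6  $ p u r    r u p $        match r
  7  $ p u      u p $          match u
  8  $ p        p $            match p
Accept reached after 8 steps.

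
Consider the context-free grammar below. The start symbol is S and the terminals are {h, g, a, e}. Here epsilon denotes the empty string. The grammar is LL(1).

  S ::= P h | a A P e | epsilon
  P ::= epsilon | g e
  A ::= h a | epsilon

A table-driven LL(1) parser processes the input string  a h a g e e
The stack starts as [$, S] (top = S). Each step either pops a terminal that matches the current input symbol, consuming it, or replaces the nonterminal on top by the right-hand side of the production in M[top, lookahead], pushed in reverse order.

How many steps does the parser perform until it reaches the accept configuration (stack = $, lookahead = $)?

9

step 1: stack=$ S  input=a h a g e e $  — expand S ::= a A P e
step 2: stack=$ e P A a  input=a h a g e e $  — match a
step 3: stack=$ e P A  input=h a g e e $  — expand A ::= h a
step 4: stack=$ e P a h  input=h a g e e $  — match h
step 5: stack=$ e P a  input=a g e e $  — match a
step 6: stack=$ e P  input=g e e $  — expand P ::= g e
step 7: stack=$ e e g  input=g e e $  — match g
step 8: stack=$ e e  input=e e $  — match e
step 9: stack=$ e  input=e $  — match e
Accept reached after 9 steps.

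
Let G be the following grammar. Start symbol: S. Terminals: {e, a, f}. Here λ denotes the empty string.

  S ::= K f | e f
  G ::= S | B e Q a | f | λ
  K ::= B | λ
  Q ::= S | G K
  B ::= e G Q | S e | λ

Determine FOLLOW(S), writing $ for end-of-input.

FIRST(S): from S::=K f we get {e, f}; from S::=e f we get {e}. So FIRST(S) = {e, f}.
FIRST(B): from B::=e G Q we get {e}; from B::=S e we get {e, f}; from B::=λ we get {λ}. So FIRST(B) = {λ, e, f}.
FIRST(G): from G::=S we get {e, f}; from G::=B e Q a we get {e, f}; from G::=f we get {f}; from G::=λ we get {λ}. So FIRST(G) = {λ, e, f}.
FIRST(K): from K::=B we get {λ, e, f}; from K::=λ we get {λ}. So FIRST(K) = {λ, e, f}.
FIRST(Q): from Q::=S we get {e, f}; from Q::=G K we get {λ, e, f}. So FIRST(Q) = {λ, e, f}.
FOLLOW(S) includes $ since S is the start symbol.
FOLLOW(S): in G::=S, the suffix after S is empty, so FOLLOW(S) ⊇ FOLLOW(G) = {a, e, f}; in Q::=S, the suffix after S is empty, so FOLLOW(S) ⊇ FOLLOW(Q) = {a, e, f}; in B::=S e, S is followed by e with FIRST {e}. Thus FOLLOW(S) = {$, a, e, f}.
FOLLOW(G): in Q::=G K, G is followed by K with FIRST {λ, e, f}; in Q::=G K, the suffix after G is nullable, so FOLLOW(G) ⊇ FOLLOW(Q) = {a, e, f}; in B::=e G Q, G is followed by Q with FIRST {λ, e, f}; in B::=e G Q, the suffix after G is nullable, so FOLLOW(G) ⊇ FOLLOW(B) = {a, e, f}. Thus FOLLOW(G) = {a, e, f}.
FOLLOW(K): in S::=K f, K is followed by f with FIRST {f}; in Q::=G K, the suffix after K is empty, so FOLLOW(K) ⊇ FOLLOW(Q) = {a, e, f}. Thus FOLLOW(K) = {a, e, f}.
FOLLOW(B): in G::=B e Q a, B is followed by e Q a with FIRST {e}; in K::=B, the suffix after B is empty, so FOLLOW(B) ⊇ FOLLOW(K) = {a, e, f}. Thus FOLLOW(B) = {a, e, f}.
FOLLOW(Q): in G::=B e Q a, Q is followed by a with FIRST {a}; in B::=e G Q, the suffix after Q is empty, so FOLLOW(Q) ⊇ FOLLOW(B) = {a, e, f}. Thus FOLLOW(Q) = {a, e, f}.

{$, a, e, f}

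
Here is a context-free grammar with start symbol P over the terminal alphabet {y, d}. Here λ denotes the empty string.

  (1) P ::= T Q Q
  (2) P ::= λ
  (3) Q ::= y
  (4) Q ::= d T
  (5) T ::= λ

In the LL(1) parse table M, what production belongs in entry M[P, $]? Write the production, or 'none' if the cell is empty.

FIRST(Q) = {d, y}
FIRST(T) = {λ}
FIRST(P) = {λ, d, y}  (via T Q Q)
FOLLOW(P) includes $ since P is the start symbol.
FOLLOW(P): P appears on no right-hand side. Thus FOLLOW(P) = {$}.
For P ::= T Q Q: FIRST(T Q Q) = {d, y}, so it goes in M[P, t] for t ∈ {d, y}.
For P ::= λ: FIRST(λ) = {λ}, so it goes in M[P, t] for t ∈ {}; since λ ∈ FIRST, also for every t ∈ FOLLOW(P) = {$}.

P ::= λ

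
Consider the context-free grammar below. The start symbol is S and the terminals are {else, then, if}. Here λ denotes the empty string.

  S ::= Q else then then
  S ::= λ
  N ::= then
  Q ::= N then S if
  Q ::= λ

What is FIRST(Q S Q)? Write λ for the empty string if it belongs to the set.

FIRST(N) = {then}
FIRST(Q) = {λ, then}  (via N then S if)
FIRST(S) = {λ, else, then}  (via Q else then then)
FIRST(Q S Q): take FIRST of each symbol in turn, carrying on past any symbol whose FIRST contains λ; result {λ, else, then}.

{λ, else, then}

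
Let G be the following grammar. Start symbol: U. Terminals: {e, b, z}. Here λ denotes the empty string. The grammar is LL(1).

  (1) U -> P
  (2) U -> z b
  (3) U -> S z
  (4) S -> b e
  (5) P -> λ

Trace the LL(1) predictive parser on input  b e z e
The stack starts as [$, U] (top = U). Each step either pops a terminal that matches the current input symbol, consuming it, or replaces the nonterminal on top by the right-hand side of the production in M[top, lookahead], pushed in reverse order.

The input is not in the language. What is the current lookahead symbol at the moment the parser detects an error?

     Stack    Input      Action
  1  $ U      b e z e $  expand U -> S z
  2  $ z S    b e z e $  expand S -> b e
  3  $ z e b  b e z e $  match b
  4  $ z e    e z e $    match e
  5  $ z      z e $      match z
  6  $        e $        error: stack empty but input remains

e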